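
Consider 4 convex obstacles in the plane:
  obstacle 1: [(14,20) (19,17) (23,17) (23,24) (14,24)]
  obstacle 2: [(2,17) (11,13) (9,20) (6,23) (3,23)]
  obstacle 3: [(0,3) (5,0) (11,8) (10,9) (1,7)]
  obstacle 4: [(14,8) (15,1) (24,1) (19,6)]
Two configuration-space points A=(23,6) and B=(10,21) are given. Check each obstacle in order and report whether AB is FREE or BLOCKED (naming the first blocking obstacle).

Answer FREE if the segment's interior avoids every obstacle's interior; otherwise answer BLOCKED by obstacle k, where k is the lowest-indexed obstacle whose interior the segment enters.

FREE

Obstacle 1 [(14,20) (19,17) (23,17) (23,24) (14,24)]:
  edge (14,20)–(19,17): clear
  edge (19,17)–(23,17): clear
  edge (23,17)–(23,24): clear
  edge (23,24)–(14,24): clear
  edge (14,24)–(14,20): clear
  midpoint (33/2,27/2) outside
  → clear
Obstacle 2 [(2,17) (11,13) (9,20) (6,23) (3,23)]:
  edge (2,17)–(11,13): clear
  edge (11,13)–(9,20): clear
  edge (9,20)–(6,23): clear
  edge (6,23)–(3,23): clear
  edge (3,23)–(2,17): clear
  midpoint (33/2,27/2) outside
  → clear
Obstacle 3 [(0,3) (5,0) (11,8) (10,9) (1,7)]:
  edge (0,3)–(5,0): clear
  edge (5,0)–(11,8): clear
  edge (11,8)–(10,9): clear
  edge (10,9)–(1,7): clear
  edge (1,7)–(0,3): clear
  midpoint (33/2,27/2) outside
  → clear
Obstacle 4 [(14,8) (15,1) (24,1) (19,6)]:
  edge (14,8)–(15,1): clear
  edge (15,1)–(24,1): clear
  edge (24,1)–(19,6): clear
  edge (19,6)–(14,8): clear
  midpoint (33/2,27/2) outside
  → clear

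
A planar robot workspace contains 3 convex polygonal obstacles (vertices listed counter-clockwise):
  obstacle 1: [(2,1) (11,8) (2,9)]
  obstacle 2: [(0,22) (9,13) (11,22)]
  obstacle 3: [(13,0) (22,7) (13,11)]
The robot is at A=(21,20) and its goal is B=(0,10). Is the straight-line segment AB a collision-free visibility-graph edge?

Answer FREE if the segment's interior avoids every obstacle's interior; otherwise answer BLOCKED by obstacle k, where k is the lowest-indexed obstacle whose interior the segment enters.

BLOCKED by obstacle 2

Obstacle 1 [(2,1) (11,8) (2,9)]:
  edge (2,1)–(11,8): clear
  edge (11,8)–(2,9): clear
  edge (2,9)–(2,1): clear
  midpoint (21/2,15) outside
  → clear
Obstacle 2 [(0,22) (9,13) (11,22)]:
  edge (0,22)–(9,13): crosses AB
  edge (9,13)–(11,22): crosses AB
  edge (11,22)–(0,22): clear
  → BLOCKED
Obstacle 3 [(13,0) (22,7) (13,11)]:
  edge (13,0)–(22,7): clear
  edge (22,7)–(13,11): clear
  edge (13,11)–(13,0): clear
  midpoint (21/2,15) outside
  → clear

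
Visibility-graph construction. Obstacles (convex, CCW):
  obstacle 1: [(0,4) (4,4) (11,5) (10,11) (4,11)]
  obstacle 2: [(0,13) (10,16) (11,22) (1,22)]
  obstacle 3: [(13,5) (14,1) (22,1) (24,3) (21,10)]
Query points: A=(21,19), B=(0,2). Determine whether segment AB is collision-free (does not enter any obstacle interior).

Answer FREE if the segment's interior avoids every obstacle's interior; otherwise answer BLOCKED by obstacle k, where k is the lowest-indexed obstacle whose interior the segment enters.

Obstacle 1 [(0,4) (4,4) (11,5) (10,11) (4,11)]:
  edge (0,4)–(4,4): crosses AB
  edge (4,4)–(11,5): clear
  edge (11,5)–(10,11): crosses AB
  edge (10,11)–(4,11): clear
  edge (4,11)–(0,4): clear
  → BLOCKED
Obstacle 2 [(0,13) (10,16) (11,22) (1,22)]:
  edge (0,13)–(10,16): clear
  edge (10,16)–(11,22): clear
  edge (11,22)–(1,22): clear
  edge (1,22)–(0,13): clear
  midpoint (21/2,21/2) outside
  → clear
Obstacle 3 [(13,5) (14,1) (22,1) (24,3) (21,10)]:
  edge (13,5)–(14,1): clear
  edge (14,1)–(22,1): clear
  edge (22,1)–(24,3): clear
  edge (24,3)–(21,10): clear
  edge (21,10)–(13,5): clear
  midpoint (21/2,21/2) outside
  → clear

BLOCKED by obstacle 1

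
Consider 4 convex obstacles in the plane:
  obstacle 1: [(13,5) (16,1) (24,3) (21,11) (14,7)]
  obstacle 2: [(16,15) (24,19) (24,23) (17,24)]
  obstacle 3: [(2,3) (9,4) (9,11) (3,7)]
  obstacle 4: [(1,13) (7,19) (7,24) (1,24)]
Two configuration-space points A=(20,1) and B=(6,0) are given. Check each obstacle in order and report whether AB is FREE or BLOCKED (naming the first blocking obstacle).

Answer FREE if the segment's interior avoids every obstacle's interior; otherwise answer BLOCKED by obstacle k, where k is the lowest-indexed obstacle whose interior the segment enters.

Obstacle 1 [(13,5) (16,1) (24,3) (21,11) (14,7)]:
  edge (13,5)–(16,1): clear
  edge (16,1)–(24,3): clear
  edge (24,3)–(21,11): clear
  edge (21,11)–(14,7): clear
  edge (14,7)–(13,5): clear
  midpoint (13,1/2) outside
  → clear
Obstacle 2 [(16,15) (24,19) (24,23) (17,24)]:
  edge (16,15)–(24,19): clear
  edge (24,19)–(24,23): clear
  edge (24,23)–(17,24): clear
  edge (17,24)–(16,15): clear
  midpoint (13,1/2) outside
  → clear
Obstacle 3 [(2,3) (9,4) (9,11) (3,7)]:
  edge (2,3)–(9,4): clear
  edge (9,4)–(9,11): clear
  edge (9,11)–(3,7): clear
  edge (3,7)–(2,3): clear
  midpoint (13,1/2) outside
  → clear
Obstacle 4 [(1,13) (7,19) (7,24) (1,24)]:
  edge (1,13)–(7,19): clear
  edge (7,19)–(7,24): clear
  edge (7,24)–(1,24): clear
  edge (1,24)–(1,13): clear
  midpoint (13,1/2) outside
  → clear

FREE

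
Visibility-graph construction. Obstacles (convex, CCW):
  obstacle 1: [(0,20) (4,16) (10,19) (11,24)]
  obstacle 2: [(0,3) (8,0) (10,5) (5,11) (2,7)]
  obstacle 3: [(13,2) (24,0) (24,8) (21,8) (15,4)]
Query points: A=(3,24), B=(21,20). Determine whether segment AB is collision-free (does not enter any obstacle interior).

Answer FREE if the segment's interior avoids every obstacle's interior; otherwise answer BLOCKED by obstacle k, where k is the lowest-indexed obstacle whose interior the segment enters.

BLOCKED by obstacle 1

Obstacle 1 [(0,20) (4,16) (10,19) (11,24)]:
  edge (0,20)–(4,16): clear
  edge (4,16)–(10,19): clear
  edge (10,19)–(11,24): crosses AB
  edge (11,24)–(0,20): crosses AB
  → BLOCKED
Obstacle 2 [(0,3) (8,0) (10,5) (5,11) (2,7)]:
  edge (0,3)–(8,0): clear
  edge (8,0)–(10,5): clear
  edge (10,5)–(5,11): clear
  edge (5,11)–(2,7): clear
  edge (2,7)–(0,3): clear
  midpoint (12,22) outside
  → clear
Obstacle 3 [(13,2) (24,0) (24,8) (21,8) (15,4)]:
  edge (13,2)–(24,0): clear
  edge (24,0)–(24,8): clear
  edge (24,8)–(21,8): clear
  edge (21,8)–(15,4): clear
  edge (15,4)–(13,2): clear
  midpoint (12,22) outside
  → clear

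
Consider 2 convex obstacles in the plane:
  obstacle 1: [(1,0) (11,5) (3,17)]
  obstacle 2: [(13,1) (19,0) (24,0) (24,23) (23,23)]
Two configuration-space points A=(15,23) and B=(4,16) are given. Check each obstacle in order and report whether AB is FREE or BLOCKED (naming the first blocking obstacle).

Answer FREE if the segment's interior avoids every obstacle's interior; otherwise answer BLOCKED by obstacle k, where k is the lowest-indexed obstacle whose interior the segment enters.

Obstacle 1 [(1,0) (11,5) (3,17)]:
  edge (1,0)–(11,5): clear
  edge (11,5)–(3,17): clear
  edge (3,17)–(1,0): clear
  midpoint (19/2,39/2) outside
  → clear
Obstacle 2 [(13,1) (19,0) (24,0) (24,23) (23,23)]:
  edge (13,1)–(19,0): clear
  edge (19,0)–(24,0): clear
  edge (24,0)–(24,23): clear
  edge (24,23)–(23,23): clear
  edge (23,23)–(13,1): clear
  midpoint (19/2,39/2) outside
  → clear

FREE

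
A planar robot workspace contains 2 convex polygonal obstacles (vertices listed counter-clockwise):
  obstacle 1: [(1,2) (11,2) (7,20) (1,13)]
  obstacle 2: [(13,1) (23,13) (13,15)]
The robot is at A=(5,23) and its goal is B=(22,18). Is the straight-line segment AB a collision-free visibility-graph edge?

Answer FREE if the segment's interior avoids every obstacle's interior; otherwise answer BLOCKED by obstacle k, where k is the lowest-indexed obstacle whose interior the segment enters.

FREE

Obstacle 1 [(1,2) (11,2) (7,20) (1,13)]:
  edge (1,2)–(11,2): clear
  edge (11,2)–(7,20): clear
  edge (7,20)–(1,13): clear
  edge (1,13)–(1,2): clear
  midpoint (27/2,41/2) outside
  → clear
Obstacle 2 [(13,1) (23,13) (13,15)]:
  edge (13,1)–(23,13): clear
  edge (23,13)–(13,15): clear
  edge (13,15)–(13,1): clear
  midpoint (27/2,41/2) outside
  → clear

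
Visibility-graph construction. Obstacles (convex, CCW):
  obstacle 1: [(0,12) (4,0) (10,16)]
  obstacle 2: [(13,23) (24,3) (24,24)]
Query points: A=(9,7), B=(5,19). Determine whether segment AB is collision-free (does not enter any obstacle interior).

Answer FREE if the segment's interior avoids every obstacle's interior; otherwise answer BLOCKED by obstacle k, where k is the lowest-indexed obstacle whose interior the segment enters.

Obstacle 1 [(0,12) (4,0) (10,16)]:
  edge (0,12)–(4,0): clear
  edge (4,0)–(10,16): crosses AB
  edge (10,16)–(0,12): crosses AB
  → BLOCKED
Obstacle 2 [(13,23) (24,3) (24,24)]:
  edge (13,23)–(24,3): clear
  edge (24,3)–(24,24): clear
  edge (24,24)–(13,23): clear
  midpoint (7,13) outside
  → clear

BLOCKED by obstacle 1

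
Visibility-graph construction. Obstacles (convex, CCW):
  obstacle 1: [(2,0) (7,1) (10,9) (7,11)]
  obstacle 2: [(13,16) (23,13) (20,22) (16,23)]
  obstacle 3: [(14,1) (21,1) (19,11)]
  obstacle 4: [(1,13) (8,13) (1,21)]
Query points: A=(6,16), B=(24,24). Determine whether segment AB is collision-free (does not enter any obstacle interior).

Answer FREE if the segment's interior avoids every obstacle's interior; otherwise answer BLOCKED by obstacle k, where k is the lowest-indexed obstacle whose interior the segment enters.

Obstacle 1 [(2,0) (7,1) (10,9) (7,11)]:
  edge (2,0)–(7,1): clear
  edge (7,1)–(10,9): clear
  edge (10,9)–(7,11): clear
  edge (7,11)–(2,0): clear
  midpoint (15,20) outside
  → clear
Obstacle 2 [(13,16) (23,13) (20,22) (16,23)]:
  edge (13,16)–(23,13): clear
  edge (23,13)–(20,22): clear
  edge (20,22)–(16,23): crosses AB
  edge (16,23)–(13,16): crosses AB
  → BLOCKED
Obstacle 3 [(14,1) (21,1) (19,11)]:
  edge (14,1)–(21,1): clear
  edge (21,1)–(19,11): clear
  edge (19,11)–(14,1): clear
  midpoint (15,20) outside
  → clear
Obstacle 4 [(1,13) (8,13) (1,21)]:
  edge (1,13)–(8,13): clear
  edge (8,13)–(1,21): clear
  edge (1,21)–(1,13): clear
  midpoint (15,20) outside
  → clear

BLOCKED by obstacle 2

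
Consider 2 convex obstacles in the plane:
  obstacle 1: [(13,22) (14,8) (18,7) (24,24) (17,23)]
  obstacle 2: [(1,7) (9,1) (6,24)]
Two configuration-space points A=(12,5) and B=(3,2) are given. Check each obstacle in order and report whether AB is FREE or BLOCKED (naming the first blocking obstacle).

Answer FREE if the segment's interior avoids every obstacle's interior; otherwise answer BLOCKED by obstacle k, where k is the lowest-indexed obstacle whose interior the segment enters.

BLOCKED by obstacle 2

Obstacle 1 [(13,22) (14,8) (18,7) (24,24) (17,23)]:
  edge (13,22)–(14,8): clear
  edge (14,8)–(18,7): clear
  edge (18,7)–(24,24): clear
  edge (24,24)–(17,23): clear
  edge (17,23)–(13,22): clear
  midpoint (15/2,7/2) outside
  → clear
Obstacle 2 [(1,7) (9,1) (6,24)]:
  edge (1,7)–(9,1): crosses AB
  edge (9,1)–(6,24): crosses AB
  edge (6,24)–(1,7): clear
  → BLOCKED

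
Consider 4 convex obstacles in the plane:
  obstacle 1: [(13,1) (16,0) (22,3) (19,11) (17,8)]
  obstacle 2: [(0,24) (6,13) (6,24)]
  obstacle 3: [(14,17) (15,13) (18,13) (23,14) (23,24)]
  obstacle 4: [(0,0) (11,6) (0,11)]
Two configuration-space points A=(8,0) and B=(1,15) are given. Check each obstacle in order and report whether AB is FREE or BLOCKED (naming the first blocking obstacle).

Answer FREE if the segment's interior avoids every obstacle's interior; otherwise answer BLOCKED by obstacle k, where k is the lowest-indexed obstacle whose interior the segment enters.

BLOCKED by obstacle 4

Obstacle 1 [(13,1) (16,0) (22,3) (19,11) (17,8)]:
  edge (13,1)–(16,0): clear
  edge (16,0)–(22,3): clear
  edge (22,3)–(19,11): clear
  edge (19,11)–(17,8): clear
  edge (17,8)–(13,1): clear
  midpoint (9/2,15/2) outside
  → clear
Obstacle 2 [(0,24) (6,13) (6,24)]:
  edge (0,24)–(6,13): clear
  edge (6,13)–(6,24): clear
  edge (6,24)–(0,24): clear
  midpoint (9/2,15/2) outside
  → clear
Obstacle 3 [(14,17) (15,13) (18,13) (23,14) (23,24)]:
  edge (14,17)–(15,13): clear
  edge (15,13)–(18,13): clear
  edge (18,13)–(23,14): clear
  edge (23,14)–(23,24): clear
  edge (23,24)–(14,17): clear
  midpoint (9/2,15/2) outside
  → clear
Obstacle 4 [(0,0) (11,6) (0,11)]:
  edge (0,0)–(11,6): crosses AB
  edge (11,6)–(0,11): crosses AB
  edge (0,11)–(0,0): clear
  → BLOCKED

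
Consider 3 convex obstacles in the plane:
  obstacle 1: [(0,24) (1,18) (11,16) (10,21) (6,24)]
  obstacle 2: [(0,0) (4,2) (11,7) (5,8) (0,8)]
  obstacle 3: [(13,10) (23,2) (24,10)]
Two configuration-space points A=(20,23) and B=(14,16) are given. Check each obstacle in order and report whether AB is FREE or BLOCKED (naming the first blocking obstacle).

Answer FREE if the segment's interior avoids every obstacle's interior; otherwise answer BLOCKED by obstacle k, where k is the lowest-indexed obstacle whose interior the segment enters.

FREE

Obstacle 1 [(0,24) (1,18) (11,16) (10,21) (6,24)]:
  edge (0,24)–(1,18): clear
  edge (1,18)–(11,16): clear
  edge (11,16)–(10,21): clear
  edge (10,21)–(6,24): clear
  edge (6,24)–(0,24): clear
  midpoint (17,39/2) outside
  → clear
Obstacle 2 [(0,0) (4,2) (11,7) (5,8) (0,8)]:
  edge (0,0)–(4,2): clear
  edge (4,2)–(11,7): clear
  edge (11,7)–(5,8): clear
  edge (5,8)–(0,8): clear
  edge (0,8)–(0,0): clear
  midpoint (17,39/2) outside
  → clear
Obstacle 3 [(13,10) (23,2) (24,10)]:
  edge (13,10)–(23,2): clear
  edge (23,2)–(24,10): clear
  edge (24,10)–(13,10): clear
  midpoint (17,39/2) outside
  → clear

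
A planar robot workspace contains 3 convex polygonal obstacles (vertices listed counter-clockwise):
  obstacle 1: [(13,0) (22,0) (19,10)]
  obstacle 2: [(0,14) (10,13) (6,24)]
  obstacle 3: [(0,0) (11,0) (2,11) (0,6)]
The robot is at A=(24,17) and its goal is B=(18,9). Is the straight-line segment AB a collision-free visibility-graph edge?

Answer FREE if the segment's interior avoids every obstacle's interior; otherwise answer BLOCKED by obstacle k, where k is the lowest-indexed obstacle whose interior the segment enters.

FREE

Obstacle 1 [(13,0) (22,0) (19,10)]:
  edge (13,0)–(22,0): clear
  edge (22,0)–(19,10): clear
  edge (19,10)–(13,0): clear
  midpoint (21,13) outside
  → clear
Obstacle 2 [(0,14) (10,13) (6,24)]:
  edge (0,14)–(10,13): clear
  edge (10,13)–(6,24): clear
  edge (6,24)–(0,14): clear
  midpoint (21,13) outside
  → clear
Obstacle 3 [(0,0) (11,0) (2,11) (0,6)]:
  edge (0,0)–(11,0): clear
  edge (11,0)–(2,11): clear
  edge (2,11)–(0,6): clear
  edge (0,6)–(0,0): clear
  midpoint (21,13) outside
  → clear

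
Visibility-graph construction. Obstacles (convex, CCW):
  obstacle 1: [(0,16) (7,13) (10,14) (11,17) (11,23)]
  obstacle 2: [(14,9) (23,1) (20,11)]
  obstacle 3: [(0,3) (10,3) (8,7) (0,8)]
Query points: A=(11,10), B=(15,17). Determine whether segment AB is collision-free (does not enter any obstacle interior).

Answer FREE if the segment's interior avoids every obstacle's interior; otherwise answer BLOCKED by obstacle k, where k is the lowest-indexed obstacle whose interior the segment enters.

FREE

Obstacle 1 [(0,16) (7,13) (10,14) (11,17) (11,23)]:
  edge (0,16)–(7,13): clear
  edge (7,13)–(10,14): clear
  edge (10,14)–(11,17): clear
  edge (11,17)–(11,23): clear
  edge (11,23)–(0,16): clear
  midpoint (13,27/2) outside
  → clear
Obstacle 2 [(14,9) (23,1) (20,11)]:
  edge (14,9)–(23,1): clear
  edge (23,1)–(20,11): clear
  edge (20,11)–(14,9): clear
  midpoint (13,27/2) outside
  → clear
Obstacle 3 [(0,3) (10,3) (8,7) (0,8)]:
  edge (0,3)–(10,3): clear
  edge (10,3)–(8,7): clear
  edge (8,7)–(0,8): clear
  edge (0,8)–(0,3): clear
  midpoint (13,27/2) outside
  → clear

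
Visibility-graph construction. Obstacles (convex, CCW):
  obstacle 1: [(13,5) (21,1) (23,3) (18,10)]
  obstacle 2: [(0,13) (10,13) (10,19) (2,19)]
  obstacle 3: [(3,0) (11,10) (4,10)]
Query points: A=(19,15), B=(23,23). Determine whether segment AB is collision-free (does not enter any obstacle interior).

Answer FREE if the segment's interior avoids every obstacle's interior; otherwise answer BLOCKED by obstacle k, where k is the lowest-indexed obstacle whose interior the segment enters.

FREE

Obstacle 1 [(13,5) (21,1) (23,3) (18,10)]:
  edge (13,5)–(21,1): clear
  edge (21,1)–(23,3): clear
  edge (23,3)–(18,10): clear
  edge (18,10)–(13,5): clear
  midpoint (21,19) outside
  → clear
Obstacle 2 [(0,13) (10,13) (10,19) (2,19)]:
  edge (0,13)–(10,13): clear
  edge (10,13)–(10,19): clear
  edge (10,19)–(2,19): clear
  edge (2,19)–(0,13): clear
  midpoint (21,19) outside
  → clear
Obstacle 3 [(3,0) (11,10) (4,10)]:
  edge (3,0)–(11,10): clear
  edge (11,10)–(4,10): clear
  edge (4,10)–(3,0): clear
  midpoint (21,19) outside
  → clear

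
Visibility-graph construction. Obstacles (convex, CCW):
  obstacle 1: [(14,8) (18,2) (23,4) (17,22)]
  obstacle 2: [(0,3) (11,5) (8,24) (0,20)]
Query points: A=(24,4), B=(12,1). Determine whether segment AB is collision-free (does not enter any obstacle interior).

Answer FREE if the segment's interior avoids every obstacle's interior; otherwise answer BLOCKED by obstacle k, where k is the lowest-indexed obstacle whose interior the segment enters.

BLOCKED by obstacle 1

Obstacle 1 [(14,8) (18,2) (23,4) (17,22)]:
  edge (14,8)–(18,2): crosses AB
  edge (18,2)–(23,4): crosses AB
  edge (23,4)–(17,22): clear
  edge (17,22)–(14,8): clear
  → BLOCKED
Obstacle 2 [(0,3) (11,5) (8,24) (0,20)]:
  edge (0,3)–(11,5): clear
  edge (11,5)–(8,24): clear
  edge (8,24)–(0,20): clear
  edge (0,20)–(0,3): clear
  midpoint (18,5/2) outside
  → clear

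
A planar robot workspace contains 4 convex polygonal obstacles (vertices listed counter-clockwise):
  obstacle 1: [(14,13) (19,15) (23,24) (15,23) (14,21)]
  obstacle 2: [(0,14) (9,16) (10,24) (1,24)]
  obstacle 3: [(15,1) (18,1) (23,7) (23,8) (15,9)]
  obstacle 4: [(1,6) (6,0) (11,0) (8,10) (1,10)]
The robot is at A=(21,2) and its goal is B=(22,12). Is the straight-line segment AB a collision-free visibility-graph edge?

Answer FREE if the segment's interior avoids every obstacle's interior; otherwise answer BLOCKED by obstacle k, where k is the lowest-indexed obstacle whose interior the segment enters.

BLOCKED by obstacle 3

Obstacle 1 [(14,13) (19,15) (23,24) (15,23) (14,21)]:
  edge (14,13)–(19,15): clear
  edge (19,15)–(23,24): clear
  edge (23,24)–(15,23): clear
  edge (15,23)–(14,21): clear
  edge (14,21)–(14,13): clear
  midpoint (43/2,7) outside
  → clear
Obstacle 2 [(0,14) (9,16) (10,24) (1,24)]:
  edge (0,14)–(9,16): clear
  edge (9,16)–(10,24): clear
  edge (10,24)–(1,24): clear
  edge (1,24)–(0,14): clear
  midpoint (43/2,7) outside
  → clear
Obstacle 3 [(15,1) (18,1) (23,7) (23,8) (15,9)]:
  edge (15,1)–(18,1): clear
  edge (18,1)–(23,7): crosses AB
  edge (23,7)–(23,8): clear
  edge (23,8)–(15,9): crosses AB
  edge (15,9)–(15,1): clear
  → BLOCKED
Obstacle 4 [(1,6) (6,0) (11,0) (8,10) (1,10)]:
  edge (1,6)–(6,0): clear
  edge (6,0)–(11,0): clear
  edge (11,0)–(8,10): clear
  edge (8,10)–(1,10): clear
  edge (1,10)–(1,6): clear
  midpoint (43/2,7) outside
  → clear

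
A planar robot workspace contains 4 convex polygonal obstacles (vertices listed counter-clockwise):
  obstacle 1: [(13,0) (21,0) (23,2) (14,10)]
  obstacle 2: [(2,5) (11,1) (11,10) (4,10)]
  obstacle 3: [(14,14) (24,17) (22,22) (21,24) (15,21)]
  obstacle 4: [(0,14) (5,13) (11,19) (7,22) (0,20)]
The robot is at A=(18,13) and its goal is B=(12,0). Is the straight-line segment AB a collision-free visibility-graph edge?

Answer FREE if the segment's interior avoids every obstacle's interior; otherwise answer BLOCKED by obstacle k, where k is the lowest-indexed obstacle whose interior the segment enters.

Obstacle 1 [(13,0) (21,0) (23,2) (14,10)]:
  edge (13,0)–(21,0): clear
  edge (21,0)–(23,2): clear
  edge (23,2)–(14,10): crosses AB
  edge (14,10)–(13,0): crosses AB
  → BLOCKED
Obstacle 2 [(2,5) (11,1) (11,10) (4,10)]:
  edge (2,5)–(11,1): clear
  edge (11,1)–(11,10): clear
  edge (11,10)–(4,10): clear
  edge (4,10)–(2,5): clear
  midpoint (15,13/2) outside
  → clear
Obstacle 3 [(14,14) (24,17) (22,22) (21,24) (15,21)]:
  edge (14,14)–(24,17): clear
  edge (24,17)–(22,22): clear
  edge (22,22)–(21,24): clear
  edge (21,24)–(15,21): clear
  edge (15,21)–(14,14): clear
  midpoint (15,13/2) outside
  → clear
Obstacle 4 [(0,14) (5,13) (11,19) (7,22) (0,20)]:
  edge (0,14)–(5,13): clear
  edge (5,13)–(11,19): clear
  edge (11,19)–(7,22): clear
  edge (7,22)–(0,20): clear
  edge (0,20)–(0,14): clear
  midpoint (15,13/2) outside
  → clear

BLOCKED by obstacle 1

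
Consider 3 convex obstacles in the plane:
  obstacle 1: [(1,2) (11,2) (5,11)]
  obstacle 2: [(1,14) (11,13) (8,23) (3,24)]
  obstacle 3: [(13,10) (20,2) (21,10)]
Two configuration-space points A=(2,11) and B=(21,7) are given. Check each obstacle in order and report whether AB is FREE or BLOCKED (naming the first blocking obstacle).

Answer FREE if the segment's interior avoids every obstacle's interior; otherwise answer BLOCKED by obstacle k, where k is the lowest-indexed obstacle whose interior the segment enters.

Obstacle 1 [(1,2) (11,2) (5,11)]:
  edge (1,2)–(11,2): clear
  edge (11,2)–(5,11): crosses AB
  edge (5,11)–(1,2): crosses AB
  → BLOCKED
Obstacle 2 [(1,14) (11,13) (8,23) (3,24)]:
  edge (1,14)–(11,13): clear
  edge (11,13)–(8,23): clear
  edge (8,23)–(3,24): clear
  edge (3,24)–(1,14): clear
  midpoint (23/2,9) outside
  → clear
Obstacle 3 [(13,10) (20,2) (21,10)]:
  edge (13,10)–(20,2): crosses AB
  edge (20,2)–(21,10): crosses AB
  edge (21,10)–(13,10): clear
  → BLOCKED

BLOCKED by obstacle 1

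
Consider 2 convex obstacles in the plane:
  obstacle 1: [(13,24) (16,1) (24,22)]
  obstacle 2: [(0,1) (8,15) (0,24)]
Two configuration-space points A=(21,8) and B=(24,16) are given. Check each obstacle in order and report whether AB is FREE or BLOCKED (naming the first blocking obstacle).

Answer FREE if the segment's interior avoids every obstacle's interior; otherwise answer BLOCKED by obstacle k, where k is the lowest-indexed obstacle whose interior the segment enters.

FREE

Obstacle 1 [(13,24) (16,1) (24,22)]:
  edge (13,24)–(16,1): clear
  edge (16,1)–(24,22): clear
  edge (24,22)–(13,24): clear
  midpoint (45/2,12) outside
  → clear
Obstacle 2 [(0,1) (8,15) (0,24)]:
  edge (0,1)–(8,15): clear
  edge (8,15)–(0,24): clear
  edge (0,24)–(0,1): clear
  midpoint (45/2,12) outside
  → clear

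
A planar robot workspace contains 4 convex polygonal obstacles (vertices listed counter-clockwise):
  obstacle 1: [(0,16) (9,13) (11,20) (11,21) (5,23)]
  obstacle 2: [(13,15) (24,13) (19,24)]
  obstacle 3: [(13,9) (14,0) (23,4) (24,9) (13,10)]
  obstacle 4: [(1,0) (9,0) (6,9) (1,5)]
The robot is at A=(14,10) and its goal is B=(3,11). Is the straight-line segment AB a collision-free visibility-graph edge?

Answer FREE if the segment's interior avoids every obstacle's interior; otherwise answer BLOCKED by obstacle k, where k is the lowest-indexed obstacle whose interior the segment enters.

Obstacle 1 [(0,16) (9,13) (11,20) (11,21) (5,23)]:
  edge (0,16)–(9,13): clear
  edge (9,13)–(11,20): clear
  edge (11,20)–(11,21): clear
  edge (11,21)–(5,23): clear
  edge (5,23)–(0,16): clear
  midpoint (17/2,21/2) outside
  → clear
Obstacle 2 [(13,15) (24,13) (19,24)]:
  edge (13,15)–(24,13): clear
  edge (24,13)–(19,24): clear
  edge (19,24)–(13,15): clear
  midpoint (17/2,21/2) outside
  → clear
Obstacle 3 [(13,9) (14,0) (23,4) (24,9) (13,10)]:
  edge (13,9)–(14,0): clear
  edge (14,0)–(23,4): clear
  edge (23,4)–(24,9): clear
  edge (24,9)–(13,10): clear
  edge (13,10)–(13,9): clear
  midpoint (17/2,21/2) outside
  → clear
Obstacle 4 [(1,0) (9,0) (6,9) (1,5)]:
  edge (1,0)–(9,0): clear
  edge (9,0)–(6,9): clear
  edge (6,9)–(1,5): clear
  edge (1,5)–(1,0): clear
  midpoint (17/2,21/2) outside
  → clear

FREE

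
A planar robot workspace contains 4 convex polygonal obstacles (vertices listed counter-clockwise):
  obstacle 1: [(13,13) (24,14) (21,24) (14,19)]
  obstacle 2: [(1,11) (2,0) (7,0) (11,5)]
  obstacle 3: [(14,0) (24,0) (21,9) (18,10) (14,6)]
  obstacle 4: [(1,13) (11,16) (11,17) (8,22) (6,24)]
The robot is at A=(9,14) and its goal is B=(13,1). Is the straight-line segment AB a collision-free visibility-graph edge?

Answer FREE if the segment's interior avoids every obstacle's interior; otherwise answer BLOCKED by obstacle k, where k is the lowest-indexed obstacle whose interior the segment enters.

FREE

Obstacle 1 [(13,13) (24,14) (21,24) (14,19)]:
  edge (13,13)–(24,14): clear
  edge (24,14)–(21,24): clear
  edge (21,24)–(14,19): clear
  edge (14,19)–(13,13): clear
  midpoint (11,15/2) outside
  → clear
Obstacle 2 [(1,11) (2,0) (7,0) (11,5)]:
  edge (1,11)–(2,0): clear
  edge (2,0)–(7,0): clear
  edge (7,0)–(11,5): clear
  edge (11,5)–(1,11): clear
  midpoint (11,15/2) outside
  → clear
Obstacle 3 [(14,0) (24,0) (21,9) (18,10) (14,6)]:
  edge (14,0)–(24,0): clear
  edge (24,0)–(21,9): clear
  edge (21,9)–(18,10): clear
  edge (18,10)–(14,6): clear
  edge (14,6)–(14,0): clear
  midpoint (11,15/2) outside
  → clear
Obstacle 4 [(1,13) (11,16) (11,17) (8,22) (6,24)]:
  edge (1,13)–(11,16): clear
  edge (11,16)–(11,17): clear
  edge (11,17)–(8,22): clear
  edge (8,22)–(6,24): clear
  edge (6,24)–(1,13): clear
  midpoint (11,15/2) outside
  → clear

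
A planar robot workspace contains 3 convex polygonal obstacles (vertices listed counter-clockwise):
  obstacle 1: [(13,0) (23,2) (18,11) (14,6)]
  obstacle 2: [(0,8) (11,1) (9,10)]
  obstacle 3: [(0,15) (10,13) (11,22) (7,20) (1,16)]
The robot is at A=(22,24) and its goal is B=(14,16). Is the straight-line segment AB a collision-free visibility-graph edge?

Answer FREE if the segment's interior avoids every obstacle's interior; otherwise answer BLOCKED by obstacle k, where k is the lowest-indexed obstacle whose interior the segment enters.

Obstacle 1 [(13,0) (23,2) (18,11) (14,6)]:
  edge (13,0)–(23,2): clear
  edge (23,2)–(18,11): clear
  edge (18,11)–(14,6): clear
  edge (14,6)–(13,0): clear
  midpoint (18,20) outside
  → clear
Obstacle 2 [(0,8) (11,1) (9,10)]:
  edge (0,8)–(11,1): clear
  edge (11,1)–(9,10): clear
  edge (9,10)–(0,8): clear
  midpoint (18,20) outside
  → clear
Obstacle 3 [(0,15) (10,13) (11,22) (7,20) (1,16)]:
  edge (0,15)–(10,13): clear
  edge (10,13)–(11,22): clear
  edge (11,22)–(7,20): clear
  edge (7,20)–(1,16): clear
  edge (1,16)–(0,15): clear
  midpoint (18,20) outside
  → clear

FREE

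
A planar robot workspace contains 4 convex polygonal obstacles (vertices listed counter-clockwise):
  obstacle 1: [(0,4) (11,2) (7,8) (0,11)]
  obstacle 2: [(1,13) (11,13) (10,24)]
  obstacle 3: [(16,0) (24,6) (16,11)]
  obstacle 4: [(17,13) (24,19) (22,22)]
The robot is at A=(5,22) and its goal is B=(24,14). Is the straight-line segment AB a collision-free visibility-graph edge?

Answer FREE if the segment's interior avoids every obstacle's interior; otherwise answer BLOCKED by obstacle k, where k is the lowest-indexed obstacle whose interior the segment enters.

Obstacle 1 [(0,4) (11,2) (7,8) (0,11)]:
  edge (0,4)–(11,2): clear
  edge (11,2)–(7,8): clear
  edge (7,8)–(0,11): clear
  edge (0,11)–(0,4): clear
  midpoint (29/2,18) outside
  → clear
Obstacle 2 [(1,13) (11,13) (10,24)]:
  edge (1,13)–(11,13): clear
  edge (11,13)–(10,24): crosses AB
  edge (10,24)–(1,13): crosses AB
  → BLOCKED
Obstacle 3 [(16,0) (24,6) (16,11)]:
  edge (16,0)–(24,6): clear
  edge (24,6)–(16,11): clear
  edge (16,11)–(16,0): clear
  midpoint (29/2,18) outside
  → clear
Obstacle 4 [(17,13) (24,19) (22,22)]:
  edge (17,13)–(24,19): crosses AB
  edge (24,19)–(22,22): clear
  edge (22,22)–(17,13): crosses AB
  → BLOCKED

BLOCKED by obstacle 2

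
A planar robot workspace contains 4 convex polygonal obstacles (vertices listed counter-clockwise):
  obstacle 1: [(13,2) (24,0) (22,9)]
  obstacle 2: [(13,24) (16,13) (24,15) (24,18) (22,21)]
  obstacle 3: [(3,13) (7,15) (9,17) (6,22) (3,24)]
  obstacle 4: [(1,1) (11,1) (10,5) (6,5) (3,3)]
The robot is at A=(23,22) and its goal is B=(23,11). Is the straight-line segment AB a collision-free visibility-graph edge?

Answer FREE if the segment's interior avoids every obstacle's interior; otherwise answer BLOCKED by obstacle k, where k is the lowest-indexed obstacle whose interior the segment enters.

BLOCKED by obstacle 2

Obstacle 1 [(13,2) (24,0) (22,9)]:
  edge (13,2)–(24,0): clear
  edge (24,0)–(22,9): clear
  edge (22,9)–(13,2): clear
  midpoint (23,33/2) outside
  → clear
Obstacle 2 [(13,24) (16,13) (24,15) (24,18) (22,21)]:
  edge (13,24)–(16,13): clear
  edge (16,13)–(24,15): crosses AB
  edge (24,15)–(24,18): clear
  edge (24,18)–(22,21): crosses AB
  edge (22,21)–(13,24): clear
  → BLOCKED
Obstacle 3 [(3,13) (7,15) (9,17) (6,22) (3,24)]:
  edge (3,13)–(7,15): clear
  edge (7,15)–(9,17): clear
  edge (9,17)–(6,22): clear
  edge (6,22)–(3,24): clear
  edge (3,24)–(3,13): clear
  midpoint (23,33/2) outside
  → clear
Obstacle 4 [(1,1) (11,1) (10,5) (6,5) (3,3)]:
  edge (1,1)–(11,1): clear
  edge (11,1)–(10,5): clear
  edge (10,5)–(6,5): clear
  edge (6,5)–(3,3): clear
  edge (3,3)–(1,1): clear
  midpoint (23,33/2) outside
  → clear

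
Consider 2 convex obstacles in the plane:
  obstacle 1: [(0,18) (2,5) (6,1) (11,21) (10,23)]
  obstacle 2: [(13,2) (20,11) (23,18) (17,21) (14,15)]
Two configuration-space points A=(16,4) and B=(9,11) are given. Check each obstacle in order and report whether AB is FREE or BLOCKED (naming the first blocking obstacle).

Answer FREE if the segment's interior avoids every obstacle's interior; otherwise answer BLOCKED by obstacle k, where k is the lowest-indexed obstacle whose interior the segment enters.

Obstacle 1 [(0,18) (2,5) (6,1) (11,21) (10,23)]:
  edge (0,18)–(2,5): clear
  edge (2,5)–(6,1): clear
  edge (6,1)–(11,21): clear
  edge (11,21)–(10,23): clear
  edge (10,23)–(0,18): clear
  midpoint (25/2,15/2) outside
  → clear
Obstacle 2 [(13,2) (20,11) (23,18) (17,21) (14,15)]:
  edge (13,2)–(20,11): crosses AB
  edge (20,11)–(23,18): clear
  edge (23,18)–(17,21): clear
  edge (17,21)–(14,15): clear
  edge (14,15)–(13,2): crosses AB
  → BLOCKED

BLOCKED by obstacle 2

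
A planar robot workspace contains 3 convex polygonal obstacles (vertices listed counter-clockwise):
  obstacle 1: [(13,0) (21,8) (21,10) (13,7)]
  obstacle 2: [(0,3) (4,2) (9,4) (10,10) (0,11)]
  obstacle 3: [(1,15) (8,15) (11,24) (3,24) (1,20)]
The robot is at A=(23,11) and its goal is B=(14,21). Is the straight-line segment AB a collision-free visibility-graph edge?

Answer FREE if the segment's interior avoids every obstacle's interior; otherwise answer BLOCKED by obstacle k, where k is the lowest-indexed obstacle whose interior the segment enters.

Obstacle 1 [(13,0) (21,8) (21,10) (13,7)]:
  edge (13,0)–(21,8): clear
  edge (21,8)–(21,10): clear
  edge (21,10)–(13,7): clear
  edge (13,7)–(13,0): clear
  midpoint (37/2,16) outside
  → clear
Obstacle 2 [(0,3) (4,2) (9,4) (10,10) (0,11)]:
  edge (0,3)–(4,2): clear
  edge (4,2)–(9,4): clear
  edge (9,4)–(10,10): clear
  edge (10,10)–(0,11): clear
  edge (0,11)–(0,3): clear
  midpoint (37/2,16) outside
  → clear
Obstacle 3 [(1,15) (8,15) (11,24) (3,24) (1,20)]:
  edge (1,15)–(8,15): clear
  edge (8,15)–(11,24): clear
  edge (11,24)–(3,24): clear
  edge (3,24)–(1,20): clear
  edge (1,20)–(1,15): clear
  midpoint (37/2,16) outside
  → clear

FREE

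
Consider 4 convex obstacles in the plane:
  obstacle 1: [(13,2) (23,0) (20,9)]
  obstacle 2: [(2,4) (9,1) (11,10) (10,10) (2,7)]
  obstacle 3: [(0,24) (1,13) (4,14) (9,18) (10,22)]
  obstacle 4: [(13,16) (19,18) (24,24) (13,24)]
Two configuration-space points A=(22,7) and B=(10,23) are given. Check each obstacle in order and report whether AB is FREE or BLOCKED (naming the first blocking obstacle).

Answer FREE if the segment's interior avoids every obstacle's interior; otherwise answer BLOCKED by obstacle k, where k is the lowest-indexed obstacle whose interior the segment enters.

BLOCKED by obstacle 4

Obstacle 1 [(13,2) (23,0) (20,9)]:
  edge (13,2)–(23,0): clear
  edge (23,0)–(20,9): clear
  edge (20,9)–(13,2): clear
  midpoint (16,15) outside
  → clear
Obstacle 2 [(2,4) (9,1) (11,10) (10,10) (2,7)]:
  edge (2,4)–(9,1): clear
  edge (9,1)–(11,10): clear
  edge (11,10)–(10,10): clear
  edge (10,10)–(2,7): clear
  edge (2,7)–(2,4): clear
  midpoint (16,15) outside
  → clear
Obstacle 3 [(0,24) (1,13) (4,14) (9,18) (10,22)]:
  edge (0,24)–(1,13): clear
  edge (1,13)–(4,14): clear
  edge (4,14)–(9,18): clear
  edge (9,18)–(10,22): clear
  edge (10,22)–(0,24): clear
  midpoint (16,15) outside
  → clear
Obstacle 4 [(13,16) (19,18) (24,24) (13,24)]:
  edge (13,16)–(19,18): crosses AB
  edge (19,18)–(24,24): clear
  edge (24,24)–(13,24): clear
  edge (13,24)–(13,16): crosses AB
  → BLOCKED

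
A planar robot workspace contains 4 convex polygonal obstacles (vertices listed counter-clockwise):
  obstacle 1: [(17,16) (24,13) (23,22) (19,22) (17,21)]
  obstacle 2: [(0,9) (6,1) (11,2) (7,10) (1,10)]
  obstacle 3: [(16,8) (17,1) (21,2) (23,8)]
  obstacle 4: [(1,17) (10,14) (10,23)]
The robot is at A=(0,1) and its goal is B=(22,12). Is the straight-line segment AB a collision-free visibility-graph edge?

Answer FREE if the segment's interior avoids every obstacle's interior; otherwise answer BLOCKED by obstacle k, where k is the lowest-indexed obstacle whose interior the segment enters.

Obstacle 1 [(17,16) (24,13) (23,22) (19,22) (17,21)]:
  edge (17,16)–(24,13): clear
  edge (24,13)–(23,22): clear
  edge (23,22)–(19,22): clear
  edge (19,22)–(17,21): clear
  edge (17,21)–(17,16): clear
  midpoint (11,13/2) outside
  → clear
Obstacle 2 [(0,9) (6,1) (11,2) (7,10) (1,10)]:
  edge (0,9)–(6,1): crosses AB
  edge (6,1)–(11,2): clear
  edge (11,2)–(7,10): crosses AB
  edge (7,10)–(1,10): clear
  edge (1,10)–(0,9): clear
  → BLOCKED
Obstacle 3 [(16,8) (17,1) (21,2) (23,8)]:
  edge (16,8)–(17,1): clear
  edge (17,1)–(21,2): clear
  edge (21,2)–(23,8): clear
  edge (23,8)–(16,8): clear
  midpoint (11,13/2) outside
  → clear
Obstacle 4 [(1,17) (10,14) (10,23)]:
  edge (1,17)–(10,14): clear
  edge (10,14)–(10,23): clear
  edge (10,23)–(1,17): clear
  midpoint (11,13/2) outside
  → clear

BLOCKED by obstacle 2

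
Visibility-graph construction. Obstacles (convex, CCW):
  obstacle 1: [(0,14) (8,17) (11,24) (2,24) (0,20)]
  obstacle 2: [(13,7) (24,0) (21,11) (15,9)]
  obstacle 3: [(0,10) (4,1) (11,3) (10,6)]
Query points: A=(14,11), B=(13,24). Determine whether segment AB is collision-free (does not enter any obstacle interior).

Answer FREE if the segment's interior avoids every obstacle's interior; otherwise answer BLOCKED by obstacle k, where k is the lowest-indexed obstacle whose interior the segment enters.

FREE

Obstacle 1 [(0,14) (8,17) (11,24) (2,24) (0,20)]:
  edge (0,14)–(8,17): clear
  edge (8,17)–(11,24): clear
  edge (11,24)–(2,24): clear
  edge (2,24)–(0,20): clear
  edge (0,20)–(0,14): clear
  midpoint (27/2,35/2) outside
  → clear
Obstacle 2 [(13,7) (24,0) (21,11) (15,9)]:
  edge (13,7)–(24,0): clear
  edge (24,0)–(21,11): clear
  edge (21,11)–(15,9): clear
  edge (15,9)–(13,7): clear
  midpoint (27/2,35/2) outside
  → clear
Obstacle 3 [(0,10) (4,1) (11,3) (10,6)]:
  edge (0,10)–(4,1): clear
  edge (4,1)–(11,3): clear
  edge (11,3)–(10,6): clear
  edge (10,6)–(0,10): clear
  midpoint (27/2,35/2) outside
  → clear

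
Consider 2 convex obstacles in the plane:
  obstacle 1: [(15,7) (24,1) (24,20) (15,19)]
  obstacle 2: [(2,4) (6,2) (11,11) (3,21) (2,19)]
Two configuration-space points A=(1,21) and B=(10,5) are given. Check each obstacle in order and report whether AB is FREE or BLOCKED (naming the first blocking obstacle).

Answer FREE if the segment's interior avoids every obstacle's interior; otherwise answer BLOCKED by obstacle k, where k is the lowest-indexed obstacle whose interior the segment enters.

BLOCKED by obstacle 2

Obstacle 1 [(15,7) (24,1) (24,20) (15,19)]:
  edge (15,7)–(24,1): clear
  edge (24,1)–(24,20): clear
  edge (24,20)–(15,19): clear
  edge (15,19)–(15,7): clear
  midpoint (11/2,13) outside
  → clear
Obstacle 2 [(2,4) (6,2) (11,11) (3,21) (2,19)]:
  edge (2,4)–(6,2): clear
  edge (6,2)–(11,11): crosses AB
  edge (11,11)–(3,21): clear
  edge (3,21)–(2,19): crosses AB
  edge (2,19)–(2,4): clear
  → BLOCKED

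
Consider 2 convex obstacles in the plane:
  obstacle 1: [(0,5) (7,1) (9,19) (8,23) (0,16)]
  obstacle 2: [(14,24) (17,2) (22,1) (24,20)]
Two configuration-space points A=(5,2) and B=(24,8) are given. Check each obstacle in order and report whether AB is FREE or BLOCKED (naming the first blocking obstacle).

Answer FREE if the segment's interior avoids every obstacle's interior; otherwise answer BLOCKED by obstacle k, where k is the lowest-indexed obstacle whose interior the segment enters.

Obstacle 1 [(0,5) (7,1) (9,19) (8,23) (0,16)]:
  edge (0,5)–(7,1): crosses AB
  edge (7,1)–(9,19): crosses AB
  edge (9,19)–(8,23): clear
  edge (8,23)–(0,16): clear
  edge (0,16)–(0,5): clear
  → BLOCKED
Obstacle 2 [(14,24) (17,2) (22,1) (24,20)]:
  edge (14,24)–(17,2): crosses AB
  edge (17,2)–(22,1): clear
  edge (22,1)–(24,20): crosses AB
  edge (24,20)–(14,24): clear
  → BLOCKED

BLOCKED by obstacle 1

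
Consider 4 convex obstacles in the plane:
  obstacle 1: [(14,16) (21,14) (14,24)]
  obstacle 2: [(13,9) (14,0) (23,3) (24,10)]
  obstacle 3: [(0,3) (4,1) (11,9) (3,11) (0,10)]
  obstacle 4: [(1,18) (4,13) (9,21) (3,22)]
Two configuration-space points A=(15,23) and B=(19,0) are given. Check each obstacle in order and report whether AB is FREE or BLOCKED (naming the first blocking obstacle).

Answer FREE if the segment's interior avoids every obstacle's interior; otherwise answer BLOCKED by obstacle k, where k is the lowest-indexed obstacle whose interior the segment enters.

BLOCKED by obstacle 1

Obstacle 1 [(14,16) (21,14) (14,24)]:
  edge (14,16)–(21,14): crosses AB
  edge (21,14)–(14,24): crosses AB
  edge (14,24)–(14,16): clear
  → BLOCKED
Obstacle 2 [(13,9) (14,0) (23,3) (24,10)]:
  edge (13,9)–(14,0): clear
  edge (14,0)–(23,3): crosses AB
  edge (23,3)–(24,10): clear
  edge (24,10)–(13,9): crosses AB
  → BLOCKED
Obstacle 3 [(0,3) (4,1) (11,9) (3,11) (0,10)]:
  edge (0,3)–(4,1): clear
  edge (4,1)–(11,9): clear
  edge (11,9)–(3,11): clear
  edge (3,11)–(0,10): clear
  edge (0,10)–(0,3): clear
  midpoint (17,23/2) outside
  → clear
Obstacle 4 [(1,18) (4,13) (9,21) (3,22)]:
  edge (1,18)–(4,13): clear
  edge (4,13)–(9,21): clear
  edge (9,21)–(3,22): clear
  edge (3,22)–(1,18): clear
  midpoint (17,23/2) outside
  → clear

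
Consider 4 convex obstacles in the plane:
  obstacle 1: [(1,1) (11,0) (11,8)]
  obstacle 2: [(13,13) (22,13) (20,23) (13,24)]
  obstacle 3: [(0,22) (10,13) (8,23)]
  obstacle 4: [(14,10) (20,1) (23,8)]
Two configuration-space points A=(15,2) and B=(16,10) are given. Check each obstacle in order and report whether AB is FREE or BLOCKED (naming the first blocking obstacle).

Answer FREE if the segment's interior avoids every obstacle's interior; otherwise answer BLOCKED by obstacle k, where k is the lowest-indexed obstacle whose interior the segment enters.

BLOCKED by obstacle 4

Obstacle 1 [(1,1) (11,0) (11,8)]:
  edge (1,1)–(11,0): clear
  edge (11,0)–(11,8): clear
  edge (11,8)–(1,1): clear
  midpoint (31/2,6) outside
  → clear
Obstacle 2 [(13,13) (22,13) (20,23) (13,24)]:
  edge (13,13)–(22,13): clear
  edge (22,13)–(20,23): clear
  edge (20,23)–(13,24): clear
  edge (13,24)–(13,13): clear
  midpoint (31/2,6) outside
  → clear
Obstacle 3 [(0,22) (10,13) (8,23)]:
  edge (0,22)–(10,13): clear
  edge (10,13)–(8,23): clear
  edge (8,23)–(0,22): clear
  midpoint (31/2,6) outside
  → clear
Obstacle 4 [(14,10) (20,1) (23,8)]:
  edge (14,10)–(20,1): crosses AB
  edge (20,1)–(23,8): clear
  edge (23,8)–(14,10): crosses AB
  → BLOCKED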